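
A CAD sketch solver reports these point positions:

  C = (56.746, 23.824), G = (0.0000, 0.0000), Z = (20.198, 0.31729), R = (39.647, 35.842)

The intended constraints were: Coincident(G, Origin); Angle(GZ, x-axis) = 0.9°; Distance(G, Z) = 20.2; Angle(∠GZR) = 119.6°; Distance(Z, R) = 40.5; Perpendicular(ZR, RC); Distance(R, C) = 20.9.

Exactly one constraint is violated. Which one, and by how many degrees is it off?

Perpendicular(ZR, RC) — off by 6.40°.

G = (0.00, 0.00) ✓; GZ at 0.9000° ✓; |GZ| = 20.20 ✓; ∠GZR = 119.6° ✓; |ZR| = 40.50 ✓; ∠(ZR, RC) = 96.40° ✗; |RC| = 20.90 ✓.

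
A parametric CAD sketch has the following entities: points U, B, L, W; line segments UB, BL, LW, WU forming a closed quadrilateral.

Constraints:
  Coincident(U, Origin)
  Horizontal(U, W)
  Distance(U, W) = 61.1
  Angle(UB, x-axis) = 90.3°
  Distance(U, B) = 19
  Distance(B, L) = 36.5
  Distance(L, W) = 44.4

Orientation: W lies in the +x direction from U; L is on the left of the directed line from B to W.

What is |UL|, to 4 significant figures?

47.66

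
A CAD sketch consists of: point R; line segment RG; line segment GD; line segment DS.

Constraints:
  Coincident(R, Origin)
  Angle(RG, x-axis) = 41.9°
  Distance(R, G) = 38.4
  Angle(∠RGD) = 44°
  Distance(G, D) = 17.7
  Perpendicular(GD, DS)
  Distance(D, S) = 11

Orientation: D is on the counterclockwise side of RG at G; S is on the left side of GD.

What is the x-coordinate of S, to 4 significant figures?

10.49

R is at the origin; RG runs at 41.9° with length 38.4, so G = 38.4·(cos 41.9°, sin 41.9°) = (28.58, 25.64). ∠RGD = 44.0°, so GD runs at 41.9° + (180° − 44.0°) = 177.9° from the x-axis; with |GD| = 17.7, D = G + 17.7·(cos 177.9°, sin 177.9°) = (10.89, 26.29). The perpendicularity gives DS at right angles to GD; with |DS| = 11.0 on the left of GD, S = D + 11.0·(-0.03664, -0.9993) = (10.49, 15.30). So S.x = 10.49.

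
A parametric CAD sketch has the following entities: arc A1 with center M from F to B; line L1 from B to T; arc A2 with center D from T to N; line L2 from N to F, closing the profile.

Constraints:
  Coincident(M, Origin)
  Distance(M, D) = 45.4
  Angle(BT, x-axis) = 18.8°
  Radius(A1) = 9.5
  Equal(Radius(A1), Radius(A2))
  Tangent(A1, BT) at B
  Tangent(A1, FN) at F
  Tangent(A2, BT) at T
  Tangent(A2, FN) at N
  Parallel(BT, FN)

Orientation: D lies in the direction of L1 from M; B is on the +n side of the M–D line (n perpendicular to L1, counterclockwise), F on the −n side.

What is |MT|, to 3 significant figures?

46.4

The slot axis is L1's direction at 18.8°, so u = (cos 18.8°, sin 18.8°) = (0.947, 0.322) and n = (−sin 18.8°, cos 18.8°) = (-0.322, 0.947). M is at the origin and D lies 45.4 along u from M, so D = 45.4·u = (43.0, 14.6). Tangency of A1 to both parallel lines with radius 9.5 puts B and F at M ± 9.5·n: B = (-3.06, 8.99), F = (3.06, -8.99). Equal radii place T and N the same way about D: T = D + 9.5·n = (39.9, 23.6), N = D − 9.5·n = (46.0, 5.64). Then |MT| = |T − M| = 46.4.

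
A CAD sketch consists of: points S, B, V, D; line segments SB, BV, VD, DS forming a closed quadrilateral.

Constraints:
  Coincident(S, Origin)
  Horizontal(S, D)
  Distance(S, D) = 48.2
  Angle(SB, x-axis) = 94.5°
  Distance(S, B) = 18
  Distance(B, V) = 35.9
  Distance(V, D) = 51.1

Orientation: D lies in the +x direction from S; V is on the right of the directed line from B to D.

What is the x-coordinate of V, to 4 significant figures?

0.3424

Checks: |BV| = 35.90 ✓; |VD| = 51.10 ✓.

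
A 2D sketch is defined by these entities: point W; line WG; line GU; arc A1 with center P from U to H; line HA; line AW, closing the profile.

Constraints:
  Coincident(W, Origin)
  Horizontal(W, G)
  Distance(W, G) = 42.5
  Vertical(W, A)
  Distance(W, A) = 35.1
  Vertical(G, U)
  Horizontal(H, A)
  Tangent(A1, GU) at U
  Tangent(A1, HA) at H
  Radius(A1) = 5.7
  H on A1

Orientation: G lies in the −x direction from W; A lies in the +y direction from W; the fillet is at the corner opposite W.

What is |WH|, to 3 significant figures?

50.9

The virtual corner opposite W is at (-42.5, 35.1). A1 meets GU tangentially, so PU is at right angles to GU and since A1 is tangent to HA there, PH ⟂ HA, with radius 5.7, so the center P sits 5.7 in from both sides at P = (-36.8, 29.4). That places the tangent points at U = (-42.5, 29.4) on GU and H = (-36.8, 35.1) on HA. Then |WH| = |H − W| = 50.9.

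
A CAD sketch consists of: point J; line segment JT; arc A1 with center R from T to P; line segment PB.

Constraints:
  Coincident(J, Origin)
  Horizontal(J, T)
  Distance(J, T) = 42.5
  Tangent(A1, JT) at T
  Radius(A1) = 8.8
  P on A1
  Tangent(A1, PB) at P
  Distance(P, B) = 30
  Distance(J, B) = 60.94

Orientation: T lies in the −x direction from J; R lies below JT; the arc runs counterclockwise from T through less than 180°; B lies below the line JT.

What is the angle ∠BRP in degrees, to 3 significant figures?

73.7°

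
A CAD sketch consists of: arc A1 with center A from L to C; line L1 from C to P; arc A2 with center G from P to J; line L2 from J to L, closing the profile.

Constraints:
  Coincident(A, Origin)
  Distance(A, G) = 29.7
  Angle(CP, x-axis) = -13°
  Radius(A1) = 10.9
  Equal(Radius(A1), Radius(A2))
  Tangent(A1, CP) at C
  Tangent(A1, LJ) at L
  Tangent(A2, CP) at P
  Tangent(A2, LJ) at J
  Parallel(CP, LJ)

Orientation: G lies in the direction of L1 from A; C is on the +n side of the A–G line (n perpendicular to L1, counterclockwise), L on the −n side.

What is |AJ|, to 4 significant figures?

31.64

The slot axis is L1's direction at -13.0°, so u = (cos -13.0°, sin -13.0°) = (0.9744, -0.2250) and n = (−sin -13.0°, cos -13.0°) = (0.2250, 0.9744). A is at the origin and G lies 29.7 along u from A, so G = 29.7·u = (28.94, -6.681). Tangency of A1 to both parallel lines with radius 10.9 puts C and L at A ± 10.9·n: C = (2.452, 10.62), L = (-2.452, -10.62). Equal radii place P and J the same way about G: P = G + 10.9·n = (31.39, 3.940), J = G − 10.9·n = (26.49, -17.30). Then |AJ| = |J − A| = 31.64.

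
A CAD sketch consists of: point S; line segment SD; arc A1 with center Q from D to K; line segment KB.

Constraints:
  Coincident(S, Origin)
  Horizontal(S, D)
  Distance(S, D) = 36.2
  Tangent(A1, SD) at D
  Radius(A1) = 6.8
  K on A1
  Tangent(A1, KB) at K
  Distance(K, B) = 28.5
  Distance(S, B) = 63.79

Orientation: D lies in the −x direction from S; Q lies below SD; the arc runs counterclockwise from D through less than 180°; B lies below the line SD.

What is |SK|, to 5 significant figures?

41.860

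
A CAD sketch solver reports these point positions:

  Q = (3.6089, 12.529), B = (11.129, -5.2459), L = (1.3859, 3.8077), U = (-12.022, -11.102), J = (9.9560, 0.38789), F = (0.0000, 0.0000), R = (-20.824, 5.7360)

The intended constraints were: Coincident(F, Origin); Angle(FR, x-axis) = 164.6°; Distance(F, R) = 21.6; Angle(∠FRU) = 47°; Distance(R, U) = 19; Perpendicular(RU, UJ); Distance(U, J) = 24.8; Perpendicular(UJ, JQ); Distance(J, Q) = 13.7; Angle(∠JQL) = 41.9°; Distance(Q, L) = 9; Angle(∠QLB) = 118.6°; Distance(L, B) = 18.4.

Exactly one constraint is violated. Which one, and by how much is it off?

Distance(L, B) = 18.4 — off by 5.10.

F = (0.00, 0.00) ✓; FR at 164.6° ✓; |FR| = 21.60 ✓; ∠FRU = 47.00° ✓; |RU| = 19.00 ✓; ∠(RU, UJ) = 90.00° ✓; |UJ| = 24.80 ✓; ∠(UJ, JQ) = 90.00° ✓; |JQ| = 13.70 ✓; ∠JQL = 41.90° ✓; |QL| = 9.000 ✓; ∠QLB = 118.6° ✓; |LB| = 13.30 ✗.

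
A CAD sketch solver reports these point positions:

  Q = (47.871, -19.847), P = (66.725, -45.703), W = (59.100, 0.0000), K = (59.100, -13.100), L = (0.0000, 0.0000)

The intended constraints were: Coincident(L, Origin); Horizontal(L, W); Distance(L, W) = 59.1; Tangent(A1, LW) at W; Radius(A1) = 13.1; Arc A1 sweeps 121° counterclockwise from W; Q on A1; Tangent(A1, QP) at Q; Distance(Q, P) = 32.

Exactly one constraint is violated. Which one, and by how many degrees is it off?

Tangent(A1, QP) at Q — off by 5.10°.

L = (0.00, 0.00) ✓; L.y = 0.00, W.y = 0.00 ✓; |LW| = 59.10 ✓; ∠(KW, WL) = 90.00° ✓; |KW| = 13.10 ✓; bearing(K→Q) − bearing(K→W) = 121.0° ✓; |KQ| = 13.10 ✓; ∠(KQ, QP) = 84.90° ✗; |QP| = 32.00 ✓.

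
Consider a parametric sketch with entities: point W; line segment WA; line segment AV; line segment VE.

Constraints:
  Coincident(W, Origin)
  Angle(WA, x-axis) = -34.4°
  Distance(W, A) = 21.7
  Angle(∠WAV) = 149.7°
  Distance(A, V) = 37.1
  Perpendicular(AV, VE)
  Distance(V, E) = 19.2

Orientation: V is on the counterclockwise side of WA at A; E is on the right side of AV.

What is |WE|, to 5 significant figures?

63.455

W is at the origin; WA runs at -34.4° with length 21.7, so A = 21.7·(cos -34.4°, sin -34.4°) = (17.905, -12.260). ∠WAV = 149.7°, so AV runs at -34.4° + (180° − 149.7°) = -4.1000° from the x-axis; with |AV| = 37.1, V = A + 37.1·(cos -4.1000°, sin -4.1000°) = (54.910, -14.912). AV ⟂ VE; with |VE| = 19.2 on the right of AV, E = V + 19.2·(-0.071497, -0.99744) = (53.537, -34.063). Then |WE| = |E − W| = 63.455.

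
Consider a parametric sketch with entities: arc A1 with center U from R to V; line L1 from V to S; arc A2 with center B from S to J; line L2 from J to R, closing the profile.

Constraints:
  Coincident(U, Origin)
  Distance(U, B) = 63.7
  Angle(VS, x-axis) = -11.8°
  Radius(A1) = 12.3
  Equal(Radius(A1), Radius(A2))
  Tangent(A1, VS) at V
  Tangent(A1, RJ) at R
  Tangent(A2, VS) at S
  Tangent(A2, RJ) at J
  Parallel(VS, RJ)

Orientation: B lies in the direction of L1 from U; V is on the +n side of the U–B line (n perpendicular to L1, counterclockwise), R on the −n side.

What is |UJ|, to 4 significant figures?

64.88

Tangency of A1 to both parallel lines with radius 12.3 puts V and R at U ± 12.3·n: V = (2.515, 12.04), R = (-2.515, -12.04). Equal radii place S and J the same way about B: S = B + 12.3·n = (64.87, -0.9863), J = B − 12.3·n = (59.84, -25.07). Then |UJ| = |J − U| = 64.88.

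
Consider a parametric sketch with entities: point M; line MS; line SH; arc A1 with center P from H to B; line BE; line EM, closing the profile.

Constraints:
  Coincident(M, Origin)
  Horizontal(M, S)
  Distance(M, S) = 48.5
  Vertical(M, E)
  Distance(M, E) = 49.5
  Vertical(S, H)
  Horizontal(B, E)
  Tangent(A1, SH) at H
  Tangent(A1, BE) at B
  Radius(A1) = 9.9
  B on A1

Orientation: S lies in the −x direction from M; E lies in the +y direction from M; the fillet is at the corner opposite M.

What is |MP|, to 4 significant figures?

55.30

M and E share the same x with |ME| = 49.5 and E on the +y side, so E = (0.000, 49.50). The virtual corner opposite M is at (-48.50, 49.50). Tangency of A1 to SH means the radius PH is perpendicular to SH and since A1 is tangent to BE there, PB ⟂ BE, with radius 9.9, so the center P sits 9.9 in from both sides at P = (-38.60, 39.60). Then |MP| = |P − M| = 55.30.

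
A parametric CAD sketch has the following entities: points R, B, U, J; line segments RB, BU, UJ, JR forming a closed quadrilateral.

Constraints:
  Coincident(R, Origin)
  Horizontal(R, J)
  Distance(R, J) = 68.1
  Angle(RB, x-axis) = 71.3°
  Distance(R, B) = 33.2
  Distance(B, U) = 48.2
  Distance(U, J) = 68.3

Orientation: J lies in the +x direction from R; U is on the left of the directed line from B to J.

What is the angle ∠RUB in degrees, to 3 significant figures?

11.4°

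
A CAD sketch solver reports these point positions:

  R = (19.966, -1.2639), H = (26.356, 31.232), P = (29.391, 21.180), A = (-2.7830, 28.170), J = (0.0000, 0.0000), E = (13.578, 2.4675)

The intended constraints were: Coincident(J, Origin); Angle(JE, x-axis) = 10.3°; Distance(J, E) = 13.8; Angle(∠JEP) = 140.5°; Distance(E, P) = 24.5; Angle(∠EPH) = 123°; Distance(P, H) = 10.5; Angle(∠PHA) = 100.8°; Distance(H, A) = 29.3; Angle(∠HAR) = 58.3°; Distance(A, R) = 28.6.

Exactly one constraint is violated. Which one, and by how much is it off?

Distance(A, R) = 28.6 — off by 8.60.

J = (0.00, 0.00) ✓; JE at 10.30° ✓; |JE| = 13.80 ✓; ∠JEP = 140.5° ✓; |EP| = 24.50 ✓; ∠EPH = 123.0° ✓; |PH| = 10.50 ✓; ∠PHA = 100.8° ✓; |HA| = 29.30 ✓; ∠HAR = 58.30° ✓; |AR| = 37.20 ✗.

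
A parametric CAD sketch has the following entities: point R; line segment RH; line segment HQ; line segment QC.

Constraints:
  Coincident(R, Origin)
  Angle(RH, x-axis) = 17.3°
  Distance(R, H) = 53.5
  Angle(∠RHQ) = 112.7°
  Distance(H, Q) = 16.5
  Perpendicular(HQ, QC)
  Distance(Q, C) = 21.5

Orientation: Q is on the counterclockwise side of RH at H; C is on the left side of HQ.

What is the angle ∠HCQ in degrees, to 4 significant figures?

37.50°

∠RHQ = 112.7°, so HQ runs at 17.3° + (180° − 112.7°) = 84.60° from the x-axis; with |HQ| = 16.5, Q = H + 16.5·(cos 84.60°, sin 84.60°) = (52.63, 32.34). The perpendicularity gives QC at right angles to HQ; with |QC| = 21.5 on the left of HQ, C = Q + 21.5·(-0.9956, 0.09411) = (31.23, 34.36). Then cos ∠HCQ = CH·CQ / (|CH||CQ|), giving 37.50°.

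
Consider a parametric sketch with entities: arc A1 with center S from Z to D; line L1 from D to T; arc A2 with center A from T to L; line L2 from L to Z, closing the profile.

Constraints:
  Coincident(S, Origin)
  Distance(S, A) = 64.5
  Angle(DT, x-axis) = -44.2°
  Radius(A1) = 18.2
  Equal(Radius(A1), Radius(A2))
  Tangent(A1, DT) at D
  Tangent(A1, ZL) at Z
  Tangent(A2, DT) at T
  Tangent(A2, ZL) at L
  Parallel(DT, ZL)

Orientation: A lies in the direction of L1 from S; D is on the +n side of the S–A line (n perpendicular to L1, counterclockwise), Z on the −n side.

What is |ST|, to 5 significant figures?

67.019

The slot axis is L1's direction at -44.2°, so u = (cos -44.2°, sin -44.2°) = (0.71691, -0.69717) and n = (−sin -44.2°, cos -44.2°) = (0.69717, 0.71691). S is at the origin and A lies 64.5 along u from S, so A = 64.5·u = (46.241, -44.967). Tangency of A1 to both parallel lines with radius 18.2 puts D and Z at S ± 18.2·n: D = (12.688, 13.048), Z = (-12.688, -13.048). Equal radii place T and L the same way about A: T = A + 18.2·n = (58.929, -31.919), L = A − 18.2·n = (33.552, -58.015). Then |ST| = |T − S| = 67.019.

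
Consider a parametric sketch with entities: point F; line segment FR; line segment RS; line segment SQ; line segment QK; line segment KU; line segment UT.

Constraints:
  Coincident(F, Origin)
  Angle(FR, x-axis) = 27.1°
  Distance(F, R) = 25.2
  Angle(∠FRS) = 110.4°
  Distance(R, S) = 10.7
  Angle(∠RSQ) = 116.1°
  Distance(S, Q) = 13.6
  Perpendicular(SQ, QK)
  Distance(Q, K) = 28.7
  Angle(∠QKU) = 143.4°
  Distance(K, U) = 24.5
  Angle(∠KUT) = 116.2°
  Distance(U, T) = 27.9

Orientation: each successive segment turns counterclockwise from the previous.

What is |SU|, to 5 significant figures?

48.380

F is at the origin; FR runs at 27.1° with length 25.2, so R = (22.433, 11.480). ∠FRS = 110.4° gives RS at 96.700° from the x-axis; with |RS| = 10.7, S = (21.185, 22.107). ∠RSQ = 116.1° gives SQ at 160.60° from the x-axis; with |SQ| = 13.6, Q = (8.3572, 26.624). The perpendicularity gives QK at right angles to SQ, so QK runs at -109.40°; with |QK| = 28.7, K = (-1.1759, -0.44644). ∠QKU = 143.4° gives KU at -72.800° from the x-axis; with |KU| = 24.5, U = (6.0690, -23.851). Then |SU| = |U − S| = 48.380.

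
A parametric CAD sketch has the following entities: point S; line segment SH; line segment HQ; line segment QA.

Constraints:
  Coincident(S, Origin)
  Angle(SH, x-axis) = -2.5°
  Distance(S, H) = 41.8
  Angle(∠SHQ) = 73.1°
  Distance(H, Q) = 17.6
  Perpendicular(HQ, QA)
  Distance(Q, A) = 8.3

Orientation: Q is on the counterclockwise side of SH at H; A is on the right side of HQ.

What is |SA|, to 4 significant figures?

48.60

S is at the origin; SH runs at -2.5° with length 41.8, so H = 41.8·(cos -2.5°, sin -2.5°) = (41.76, -1.823). ∠SHQ = 73.1°, so HQ runs at -2.5° + (180° − 73.1°) = 104.4° from the x-axis; with |HQ| = 17.6, Q = H + 17.6·(cos 104.4°, sin 104.4°) = (37.38, 15.22). HQ is perpendicular to QA; with |QA| = 8.3 on the right of HQ, A = Q + 8.3·(0.9686, 0.2487) = (45.42, 17.29). Then |SA| = |A − S| = 48.60.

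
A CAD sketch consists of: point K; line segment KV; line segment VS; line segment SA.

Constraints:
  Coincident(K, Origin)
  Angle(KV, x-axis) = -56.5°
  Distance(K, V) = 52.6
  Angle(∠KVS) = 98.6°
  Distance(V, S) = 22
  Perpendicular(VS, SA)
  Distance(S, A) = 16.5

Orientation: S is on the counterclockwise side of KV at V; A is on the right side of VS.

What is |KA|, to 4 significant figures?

74.74

K is at the origin; KV runs at -56.5° with length 52.6, so V = 52.6·(cos -56.5°, sin -56.5°) = (29.03, -43.86). ∠KVS = 98.6°, so VS runs at -56.5° + (180° − 98.6°) = 24.90° from the x-axis; with |VS| = 22.0, S = V + 22.0·(cos 24.90°, sin 24.90°) = (48.99, -34.60). The perpendicularity gives SA at right angles to VS; with |SA| = 16.5 on the right of VS, A = S + 16.5·(0.4210, -0.9070) = (55.93, -49.57). Then |KA| = |A − K| = 74.74.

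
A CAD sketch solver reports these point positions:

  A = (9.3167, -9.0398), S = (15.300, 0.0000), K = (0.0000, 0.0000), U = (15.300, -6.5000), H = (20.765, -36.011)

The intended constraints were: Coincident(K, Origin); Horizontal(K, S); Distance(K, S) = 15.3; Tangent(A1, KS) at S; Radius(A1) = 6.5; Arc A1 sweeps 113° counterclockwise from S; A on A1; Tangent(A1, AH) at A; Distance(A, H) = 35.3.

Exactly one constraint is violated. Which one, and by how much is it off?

Distance(A, H) = 35.3 — off by 6.00.

K = (0.00, 0.00) ✓; K.y = 0.00, S.y = 0.00 ✓; |KS| = 15.30 ✓; ∠(US, SK) = 90.00° ✓; |US| = 6.500 ✓; bearing(U→A) − bearing(U→S) = 113.0° ✓; |UA| = 6.500 ✓; ∠(UA, AH) = 90.00° ✓; |AH| = 29.30 ✗.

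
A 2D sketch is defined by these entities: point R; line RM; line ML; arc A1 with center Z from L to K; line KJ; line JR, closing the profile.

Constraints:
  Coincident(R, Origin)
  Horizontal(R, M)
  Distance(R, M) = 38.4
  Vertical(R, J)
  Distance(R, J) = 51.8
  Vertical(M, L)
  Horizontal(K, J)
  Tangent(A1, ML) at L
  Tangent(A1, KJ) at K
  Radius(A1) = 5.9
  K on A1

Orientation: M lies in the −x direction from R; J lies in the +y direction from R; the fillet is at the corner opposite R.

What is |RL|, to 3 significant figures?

59.8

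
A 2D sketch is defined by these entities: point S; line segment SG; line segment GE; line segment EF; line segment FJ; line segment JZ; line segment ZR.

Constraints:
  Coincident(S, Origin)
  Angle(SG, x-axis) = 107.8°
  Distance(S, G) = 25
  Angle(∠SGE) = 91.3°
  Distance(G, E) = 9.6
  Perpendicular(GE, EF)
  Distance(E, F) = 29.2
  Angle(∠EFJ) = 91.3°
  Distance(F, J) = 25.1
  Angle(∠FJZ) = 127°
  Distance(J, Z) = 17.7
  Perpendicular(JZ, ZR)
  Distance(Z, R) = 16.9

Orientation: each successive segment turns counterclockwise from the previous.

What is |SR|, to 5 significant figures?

23.310

S is at the origin; SG runs at 107.8° with length 25.0, so G = (-7.6424, 23.803). ∠SGE = 91.3° gives GE at -163.50° from the x-axis; with |GE| = 9.6, E = (-16.847, 21.077). The perpendicularity gives EF at right angles to GE, so EF runs at -73.500°; with |EF| = 29.2, F = (-8.5538, -6.9208). ∠EFJ = 91.3° gives FJ at 15.200° from the x-axis; with |FJ| = 25.1, J = (15.668, -0.33990). ∠FJZ = 127.0° gives JZ at 68.200° from the x-axis; with |JZ| = 17.7, Z = (22.241, 16.094). JZ is perpendicular to ZR, so ZR runs at 158.20°; with |ZR| = 16.9, R = (6.5499, 22.370). Then |SR| = |R − S| = 23.310.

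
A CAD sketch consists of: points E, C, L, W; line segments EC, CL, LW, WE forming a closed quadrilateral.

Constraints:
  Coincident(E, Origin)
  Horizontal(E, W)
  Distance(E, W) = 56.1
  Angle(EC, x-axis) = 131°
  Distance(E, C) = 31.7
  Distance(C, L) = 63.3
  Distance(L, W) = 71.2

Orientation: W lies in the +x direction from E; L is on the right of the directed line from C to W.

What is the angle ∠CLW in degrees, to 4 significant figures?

73.30°

E is at the origin; E and W share the same y with |EW| = 56.1 and W in +x, so W = (56.1, 0). EC runs at 131.0° with |EC| = 31.7, so C = (-20.80, 23.92). L is determined by |CL| = 63.3 and |LW| = 71.2 together: it lies at the intersection of circle(C, 63.3) and circle(W, 71.2). With |CW| = 80.53, the foot of the radical line on CW is 33.67 from C and the perpendicular offset is √(63.3² − 33.67²) = 53.60. Taking the right-of-CW solution: L = (-4.572, -37.26).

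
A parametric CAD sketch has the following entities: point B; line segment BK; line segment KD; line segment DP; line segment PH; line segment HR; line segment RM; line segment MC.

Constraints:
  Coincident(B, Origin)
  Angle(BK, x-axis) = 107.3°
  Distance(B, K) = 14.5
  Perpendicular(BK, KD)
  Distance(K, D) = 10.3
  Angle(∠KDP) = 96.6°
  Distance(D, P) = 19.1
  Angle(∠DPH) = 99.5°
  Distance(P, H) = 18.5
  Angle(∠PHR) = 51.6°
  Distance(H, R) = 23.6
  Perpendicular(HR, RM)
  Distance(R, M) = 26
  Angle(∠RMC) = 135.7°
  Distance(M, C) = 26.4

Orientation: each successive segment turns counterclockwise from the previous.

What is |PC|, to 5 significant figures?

31.048

B is at the origin; BK runs at 107.3° with length 14.5, so K = (-4.3119, 13.844). BK is perpendicular to KD, so KD runs at -162.70°; with |KD| = 10.3, D = (-14.146, 10.781). ∠KDP = 96.6° gives DP at -79.300° from the x-axis; with |DP| = 19.1, P = (-10.600, -7.9868). ∠DPH = 99.5° gives PH at 1.2000° from the x-axis; with |PH| = 18.5, H = (7.8962, -7.5994). ∠PHR = 51.6° gives HR at 129.60° from the x-axis; with |HR| = 23.6, R = (-7.1470, 10.585). HR ⟂ RM, so RM runs at -140.40°; with |RM| = 26.0, M = (-27.180, -5.9883). ∠RMC = 135.7° gives MC at -96.100° from the x-axis; with |MC| = 26.4, C = (-29.986, -32.239). Then |PC| = |C − P| = 31.048.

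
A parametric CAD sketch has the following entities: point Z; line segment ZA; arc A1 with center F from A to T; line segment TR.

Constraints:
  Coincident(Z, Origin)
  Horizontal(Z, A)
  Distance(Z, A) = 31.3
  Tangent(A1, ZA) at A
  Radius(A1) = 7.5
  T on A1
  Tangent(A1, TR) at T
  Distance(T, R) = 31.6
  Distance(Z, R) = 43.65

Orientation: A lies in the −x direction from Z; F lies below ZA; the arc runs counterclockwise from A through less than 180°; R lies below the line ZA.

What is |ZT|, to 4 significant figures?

39.37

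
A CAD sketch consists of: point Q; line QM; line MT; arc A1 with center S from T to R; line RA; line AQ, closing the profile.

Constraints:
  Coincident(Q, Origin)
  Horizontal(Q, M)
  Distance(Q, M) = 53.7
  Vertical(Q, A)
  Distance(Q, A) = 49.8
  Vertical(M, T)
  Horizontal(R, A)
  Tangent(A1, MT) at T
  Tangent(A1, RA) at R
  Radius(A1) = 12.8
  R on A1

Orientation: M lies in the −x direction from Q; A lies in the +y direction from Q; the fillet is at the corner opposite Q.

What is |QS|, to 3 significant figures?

55.2

Q is at the origin; Q and M share the same y with |QM| = 53.7 and M on the −x side, so M = (-53.7, 0.00). QA is vertical with |QA| = 49.8 and A on the +y side, so A = (0.00, 49.8). The virtual corner opposite Q is at (-53.7, 49.8). The tangent condition forces ST to be normal to MT and tangency of A1 to RA means the radius SR is perpendicular to RA, with radius 12.8, so the center S sits 12.8 in from both sides at S = (-40.9, 37.0). Then |QS| = |S − Q| = 55.2.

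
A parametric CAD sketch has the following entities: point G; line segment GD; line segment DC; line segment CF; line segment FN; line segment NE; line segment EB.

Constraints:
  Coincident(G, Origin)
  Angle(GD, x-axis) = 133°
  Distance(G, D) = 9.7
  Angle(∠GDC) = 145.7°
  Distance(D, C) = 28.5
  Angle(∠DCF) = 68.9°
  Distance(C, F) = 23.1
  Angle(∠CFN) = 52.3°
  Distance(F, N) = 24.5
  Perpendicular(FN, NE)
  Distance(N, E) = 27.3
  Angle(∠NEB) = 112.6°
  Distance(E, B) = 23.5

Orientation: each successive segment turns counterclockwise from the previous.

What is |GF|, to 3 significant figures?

32.5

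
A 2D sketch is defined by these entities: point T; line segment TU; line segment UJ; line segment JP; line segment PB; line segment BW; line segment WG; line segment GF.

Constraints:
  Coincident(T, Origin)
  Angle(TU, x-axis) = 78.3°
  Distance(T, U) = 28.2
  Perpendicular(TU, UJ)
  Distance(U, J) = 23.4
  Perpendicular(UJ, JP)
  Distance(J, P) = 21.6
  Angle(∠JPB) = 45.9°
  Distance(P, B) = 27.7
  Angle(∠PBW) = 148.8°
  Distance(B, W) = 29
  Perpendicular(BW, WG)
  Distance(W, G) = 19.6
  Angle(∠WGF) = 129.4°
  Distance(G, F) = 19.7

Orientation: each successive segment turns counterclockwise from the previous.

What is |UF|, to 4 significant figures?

36.49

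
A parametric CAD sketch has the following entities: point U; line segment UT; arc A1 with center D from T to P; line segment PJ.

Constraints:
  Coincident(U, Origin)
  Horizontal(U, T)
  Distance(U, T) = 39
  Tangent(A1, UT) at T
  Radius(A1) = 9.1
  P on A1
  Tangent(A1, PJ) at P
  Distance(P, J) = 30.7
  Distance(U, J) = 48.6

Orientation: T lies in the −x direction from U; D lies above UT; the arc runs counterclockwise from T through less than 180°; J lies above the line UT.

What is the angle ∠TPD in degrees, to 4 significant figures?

46.30°

U is at the origin; UT is horizontal with |UT| = 39.0 and T on the −x side, so T = (-39.00, 0.000). Tangency of A1 to UT means the radius DT is perpendicular to UT, so D = T + (0, 9.1) = (-39.00, 9.100). Since DP ⟂ PJ (tangency), |DJ| = √(9.1² + 30.7²) = 32.02 regardless of where P sits on A1. So J lies on both circle(U, 48.6) and circle(D, 32.02); the above-UT intersection is J = (-28.52, 39.36). P is the foot of the tangent from J: P = (-29.91, 8.687).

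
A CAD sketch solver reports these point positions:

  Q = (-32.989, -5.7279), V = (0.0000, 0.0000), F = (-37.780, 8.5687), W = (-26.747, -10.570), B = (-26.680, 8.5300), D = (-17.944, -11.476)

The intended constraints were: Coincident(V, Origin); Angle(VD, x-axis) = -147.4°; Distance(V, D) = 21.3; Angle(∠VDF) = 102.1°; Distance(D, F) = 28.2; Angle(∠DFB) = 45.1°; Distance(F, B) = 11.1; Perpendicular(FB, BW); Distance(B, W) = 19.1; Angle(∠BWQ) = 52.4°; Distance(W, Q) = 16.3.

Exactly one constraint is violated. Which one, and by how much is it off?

Distance(W, Q) = 16.3 — off by 8.40.

V = (0.00, 0.00) ✓; VD at -147.4° ✓; |VD| = 21.30 ✓; ∠VDF = 102.1° ✓; |DF| = 28.20 ✓; ∠DFB = 45.10° ✓; |FB| = 11.10 ✓; ∠(FB, BW) = 90.00° ✓; |BW| = 19.10 ✓; ∠BWQ = 52.40° ✓; |WQ| = 7.900 ✗.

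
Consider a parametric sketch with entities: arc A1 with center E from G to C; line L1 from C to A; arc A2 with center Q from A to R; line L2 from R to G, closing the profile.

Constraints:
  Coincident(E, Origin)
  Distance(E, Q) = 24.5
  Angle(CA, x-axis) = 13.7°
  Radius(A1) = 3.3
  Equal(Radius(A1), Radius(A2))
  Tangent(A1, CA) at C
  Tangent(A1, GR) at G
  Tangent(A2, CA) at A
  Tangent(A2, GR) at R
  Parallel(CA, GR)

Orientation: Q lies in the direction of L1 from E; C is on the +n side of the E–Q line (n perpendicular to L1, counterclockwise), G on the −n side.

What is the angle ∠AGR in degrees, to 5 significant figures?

15.077°

The slot axis is L1's direction at 13.7°, so u = (cos 13.7°, sin 13.7°) = (0.97155, 0.23684) and n = (−sin 13.7°, cos 13.7°) = (-0.23684, 0.97155). E is at the origin and Q lies 24.5 along u from E, so Q = 24.5·u = (23.803, 5.8025). Tangency of A1 to both parallel lines with radius 3.3 puts C and G at E ± 3.3·n: C = (-0.78157, 3.2061), G = (0.78157, -3.2061). Equal radii place A and R the same way about Q: A = Q + 3.3·n = (23.021, 9.0086), R = Q − 3.3·n = (24.585, 2.5964). Then cos ∠AGR = GA·GR / (|GA||GR|), giving 15.077°.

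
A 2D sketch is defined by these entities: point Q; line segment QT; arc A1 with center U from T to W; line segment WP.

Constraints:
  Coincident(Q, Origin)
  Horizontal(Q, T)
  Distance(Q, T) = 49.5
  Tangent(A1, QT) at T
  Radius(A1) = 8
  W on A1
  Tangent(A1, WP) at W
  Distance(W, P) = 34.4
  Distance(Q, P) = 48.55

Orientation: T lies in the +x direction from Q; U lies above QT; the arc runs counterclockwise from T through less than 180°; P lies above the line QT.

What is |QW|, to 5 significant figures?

56.776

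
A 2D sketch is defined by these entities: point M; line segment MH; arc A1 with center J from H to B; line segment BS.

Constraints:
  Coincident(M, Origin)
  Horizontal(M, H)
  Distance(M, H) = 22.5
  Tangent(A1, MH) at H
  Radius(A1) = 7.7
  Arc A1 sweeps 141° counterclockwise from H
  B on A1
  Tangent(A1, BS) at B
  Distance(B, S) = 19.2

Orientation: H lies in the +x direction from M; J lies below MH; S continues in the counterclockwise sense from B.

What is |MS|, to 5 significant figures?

41.534

M is at the origin; MH is horizontal with |MH| = 22.5 and H on the +x side, so H = (22.500, 0.0000). Tangency of A1 to MH means the radius JH is perpendicular to MH, so J = H + (0, -7.7) = (22.500, -7.7000). On A1, H sits at bearing 90° from J; a 141° counterclockwise sweep puts B at bearing 231°, so B = J + 7.7·(cos 231°, sin 231°) = (17.654, -13.684). Tangency of A1 to BS means the radius JB is perpendicular to BS, so BS runs along (−sin 231°, cos 231°); with |BS| = 19.2, S = (32.575, -25.767). Then |MS| = |S − M| = 41.534.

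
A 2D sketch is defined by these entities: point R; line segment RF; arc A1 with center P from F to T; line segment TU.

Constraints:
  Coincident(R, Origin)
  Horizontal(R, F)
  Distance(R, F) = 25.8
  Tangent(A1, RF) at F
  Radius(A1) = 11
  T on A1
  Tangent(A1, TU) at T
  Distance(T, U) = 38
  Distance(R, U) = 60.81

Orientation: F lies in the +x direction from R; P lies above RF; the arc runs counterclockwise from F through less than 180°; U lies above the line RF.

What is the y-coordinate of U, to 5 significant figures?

49.342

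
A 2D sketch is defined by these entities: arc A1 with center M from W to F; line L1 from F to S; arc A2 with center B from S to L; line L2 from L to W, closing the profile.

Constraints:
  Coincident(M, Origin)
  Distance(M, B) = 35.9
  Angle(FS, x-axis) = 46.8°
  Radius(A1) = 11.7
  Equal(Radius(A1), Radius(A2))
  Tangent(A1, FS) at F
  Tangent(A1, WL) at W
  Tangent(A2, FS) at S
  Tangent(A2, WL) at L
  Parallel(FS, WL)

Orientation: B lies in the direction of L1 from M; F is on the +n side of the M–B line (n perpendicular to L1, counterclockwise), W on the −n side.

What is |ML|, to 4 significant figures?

37.76

The slot axis is L1's direction at 46.8°, so u = (cos 46.8°, sin 46.8°) = (0.6845, 0.7290) and n = (−sin 46.8°, cos 46.8°) = (-0.7290, 0.6845). M is at the origin and B lies 35.9 along u from M, so B = 35.9·u = (24.58, 26.17). Tangency of A1 to both parallel lines with radius 11.7 puts F and W at M ± 11.7·n: F = (-8.529, 8.009), W = (8.529, -8.009). Equal radii place S and L the same way about B: S = B + 11.7·n = (16.05, 34.18), L = B − 11.7·n = (33.10, 18.16). Then |ML| = |L − M| = 37.76.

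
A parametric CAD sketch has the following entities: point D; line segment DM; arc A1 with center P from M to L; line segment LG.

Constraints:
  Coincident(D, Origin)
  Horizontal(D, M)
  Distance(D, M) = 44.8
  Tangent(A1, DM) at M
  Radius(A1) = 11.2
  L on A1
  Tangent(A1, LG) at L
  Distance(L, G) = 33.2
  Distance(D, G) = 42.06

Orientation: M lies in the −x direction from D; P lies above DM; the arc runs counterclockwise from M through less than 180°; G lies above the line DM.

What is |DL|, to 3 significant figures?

35.2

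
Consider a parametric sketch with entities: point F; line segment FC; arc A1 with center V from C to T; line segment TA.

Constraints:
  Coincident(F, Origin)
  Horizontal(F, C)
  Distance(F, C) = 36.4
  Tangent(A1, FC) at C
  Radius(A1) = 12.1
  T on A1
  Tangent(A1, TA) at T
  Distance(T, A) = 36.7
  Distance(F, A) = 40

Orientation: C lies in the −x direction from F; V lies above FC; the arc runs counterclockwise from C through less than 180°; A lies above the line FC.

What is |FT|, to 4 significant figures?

26.48

Checks: ∠(VC, CF) = 90.00° ✓; |VC| = 12.10 ✓; |VT| = 12.10 ✓; ∠(VT, TA) = 90.00° ✓; |TA| = 36.70 ✓; |FA| = 40.00 ✓.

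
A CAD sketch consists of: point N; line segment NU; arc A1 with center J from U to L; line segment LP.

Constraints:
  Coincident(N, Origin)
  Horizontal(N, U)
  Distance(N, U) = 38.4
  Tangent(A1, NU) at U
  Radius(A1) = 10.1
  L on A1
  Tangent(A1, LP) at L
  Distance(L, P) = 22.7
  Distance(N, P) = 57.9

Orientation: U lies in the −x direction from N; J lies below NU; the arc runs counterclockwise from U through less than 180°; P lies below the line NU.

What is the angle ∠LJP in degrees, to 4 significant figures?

66.01°

Checks: |JL| = 10.10 ✓; ∠(JL, LP) = 90.00° ✓; |LP| = 22.70 ✓; |NP| = 57.90 ✓.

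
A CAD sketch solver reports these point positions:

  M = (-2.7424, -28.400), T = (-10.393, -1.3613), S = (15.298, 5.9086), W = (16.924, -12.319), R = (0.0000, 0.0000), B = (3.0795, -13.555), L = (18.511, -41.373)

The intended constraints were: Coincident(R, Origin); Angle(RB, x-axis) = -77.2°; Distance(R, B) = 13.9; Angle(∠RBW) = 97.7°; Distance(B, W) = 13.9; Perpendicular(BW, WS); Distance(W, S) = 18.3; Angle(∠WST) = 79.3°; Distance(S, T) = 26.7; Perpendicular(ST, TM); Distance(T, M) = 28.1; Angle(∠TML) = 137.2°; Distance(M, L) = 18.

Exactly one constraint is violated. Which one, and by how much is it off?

Distance(M, L) = 18 — off by 6.90.

R = (0.00, 0.00) ✓; RB at -77.20° ✓; |RB| = 13.90 ✓; ∠RBW = 97.70° ✓; |BW| = 13.90 ✓; ∠(BW, WS) = 90.00° ✓; |WS| = 18.30 ✓; ∠WST = 79.30° ✓; |ST| = 26.70 ✓; ∠(ST, TM) = 90.00° ✓; |TM| = 28.10 ✓; ∠TML = 137.2° ✓; |ML| = 24.90 ✗.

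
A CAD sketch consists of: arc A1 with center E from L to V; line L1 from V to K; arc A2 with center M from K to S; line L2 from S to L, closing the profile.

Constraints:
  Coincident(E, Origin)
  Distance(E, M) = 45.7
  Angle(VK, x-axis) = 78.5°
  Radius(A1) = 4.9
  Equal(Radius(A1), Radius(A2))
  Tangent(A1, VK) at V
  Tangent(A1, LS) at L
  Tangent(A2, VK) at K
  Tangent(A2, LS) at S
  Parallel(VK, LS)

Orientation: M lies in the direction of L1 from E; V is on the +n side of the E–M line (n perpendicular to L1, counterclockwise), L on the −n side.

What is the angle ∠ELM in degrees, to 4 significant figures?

83.88°

The slot axis is L1's direction at 78.5°, so u = (cos 78.5°, sin 78.5°) = (0.1994, 0.9799) and n = (−sin 78.5°, cos 78.5°) = (-0.9799, 0.1994). E is at the origin and M lies 45.7 along u from E, so M = 45.7·u = (9.111, 44.78). Tangency of A1 to both parallel lines with radius 4.9 puts V and L at E ± 4.9·n: V = (-4.802, 0.9769), L = (4.802, -0.9769). Then cos ∠ELM = LE·LM / (|LE||LM|), giving 83.88°.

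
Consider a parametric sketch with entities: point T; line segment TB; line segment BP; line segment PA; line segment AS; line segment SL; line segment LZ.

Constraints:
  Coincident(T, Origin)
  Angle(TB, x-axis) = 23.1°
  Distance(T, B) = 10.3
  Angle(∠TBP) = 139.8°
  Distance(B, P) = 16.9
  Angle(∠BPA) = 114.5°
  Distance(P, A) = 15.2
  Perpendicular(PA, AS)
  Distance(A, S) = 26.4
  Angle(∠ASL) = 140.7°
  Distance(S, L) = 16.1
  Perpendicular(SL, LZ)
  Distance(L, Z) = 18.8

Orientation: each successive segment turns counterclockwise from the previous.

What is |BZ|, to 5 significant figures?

11.848

T is at the origin; TB runs at 23.1° with length 10.3, so B = (9.4742, 4.0411). ∠TBP = 139.8° gives BP at 63.300° from the x-axis; with |BP| = 16.9, P = (17.068, 19.139). ∠BPA = 114.5° gives PA at 128.80° from the x-axis; with |PA| = 15.2, A = (7.5433, 30.985). PA is perpendicular to AS, so AS runs at -141.20°; with |AS| = 26.4, S = (-13.031, 14.443). ∠ASL = 140.7° gives SL at -101.90° from the x-axis; with |SL| = 16.1, L = (-16.351, -1.3113). The perpendicularity gives LZ at right angles to SL, so LZ runs at -11.900°; with |LZ| = 18.8, Z = (2.0448, -5.1880). Then |BZ| = |Z − B| = 11.848.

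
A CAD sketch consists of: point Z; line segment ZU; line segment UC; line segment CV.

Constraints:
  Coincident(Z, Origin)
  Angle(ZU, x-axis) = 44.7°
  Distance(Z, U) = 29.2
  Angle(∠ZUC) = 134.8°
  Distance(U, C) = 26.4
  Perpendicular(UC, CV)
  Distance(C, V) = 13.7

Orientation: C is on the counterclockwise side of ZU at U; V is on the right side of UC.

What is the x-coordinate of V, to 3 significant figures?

34.5

Z is at the origin; ZU runs at 44.7° with length 29.2, so U = 29.2·(cos 44.7°, sin 44.7°) = (20.8, 20.5). ∠ZUC = 134.8°, so UC runs at 44.7° + (180° − 134.8°) = 89.9° from the x-axis; with |UC| = 26.4, C = U + 26.4·(cos 89.9°, sin 89.9°) = (20.8, 46.9). UC ⟂ CV; with |CV| = 13.7 on the right of UC, V = C + 13.7·(1.00, -0.00175) = (34.5, 46.9). So V.x = 34.5.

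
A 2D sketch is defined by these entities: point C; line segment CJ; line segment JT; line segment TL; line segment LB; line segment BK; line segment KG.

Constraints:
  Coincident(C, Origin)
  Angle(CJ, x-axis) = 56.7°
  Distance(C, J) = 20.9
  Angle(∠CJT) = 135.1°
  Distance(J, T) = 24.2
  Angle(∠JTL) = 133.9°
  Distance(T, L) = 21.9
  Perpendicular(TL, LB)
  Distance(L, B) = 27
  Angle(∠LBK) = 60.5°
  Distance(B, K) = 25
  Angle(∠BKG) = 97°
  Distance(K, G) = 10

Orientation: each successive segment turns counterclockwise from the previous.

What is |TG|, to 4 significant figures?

6.742

C is at the origin; CJ runs at 56.7° with length 20.9, so J = (11.47, 17.47). ∠CJT = 135.1° gives JT at 101.6° from the x-axis; with |JT| = 24.2, T = (6.608, 41.17). ∠JTL = 133.9° gives TL at 147.7° from the x-axis; with |TL| = 21.9, L = (-11.90, 52.88). The perpendicularity gives LB at right angles to TL, so LB runs at -122.3°; with |LB| = 27.0, B = (-26.33, 30.05). ∠LBK = 60.5° gives BK at -2.800° from the x-axis; with |BK| = 25.0, K = (-1.360, 28.83). ∠BKG = 97.0° gives KG at 80.20° from the x-axis; with |KG| = 10.0, G = (0.3420, 38.69). Then |TG| = |G − T| = 6.742.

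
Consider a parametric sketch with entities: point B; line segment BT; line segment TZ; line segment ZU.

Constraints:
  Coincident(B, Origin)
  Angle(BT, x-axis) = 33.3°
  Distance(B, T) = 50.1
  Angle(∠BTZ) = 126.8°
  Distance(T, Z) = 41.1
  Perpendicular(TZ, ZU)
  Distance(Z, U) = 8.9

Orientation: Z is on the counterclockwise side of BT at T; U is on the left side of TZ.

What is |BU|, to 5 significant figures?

77.661

B is at the origin; BT runs at 33.3° with length 50.1, so T = 50.1·(cos 33.3°, sin 33.3°) = (41.874, 27.506). ∠BTZ = 126.8°, so TZ runs at 33.3° + (180° − 126.8°) = 86.500° from the x-axis; with |TZ| = 41.1, Z = T + 41.1·(cos 86.500°, sin 86.500°) = (44.383, 68.529). TZ is perpendicular to ZU; with |ZU| = 8.9 on the left of TZ, U = Z + 8.9·(-0.99813, 0.061049) = (35.500, 69.073). Then |BU| = |U − B| = 77.661.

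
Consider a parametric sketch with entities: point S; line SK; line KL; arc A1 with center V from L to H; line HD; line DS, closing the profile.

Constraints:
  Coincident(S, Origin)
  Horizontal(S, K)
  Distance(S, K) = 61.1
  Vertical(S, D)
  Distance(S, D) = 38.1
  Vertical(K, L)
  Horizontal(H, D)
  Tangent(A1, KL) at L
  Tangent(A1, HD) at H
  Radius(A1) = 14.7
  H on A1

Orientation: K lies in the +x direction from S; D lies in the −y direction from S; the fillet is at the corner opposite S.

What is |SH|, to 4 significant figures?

60.04

S is at the origin; S and K share the same y with |SK| = 61.1 and K on the +x side, so K = (61.10, 0.000). S and D share the same x with |SD| = 38.1 and D on the −y side, so D = (0.000, -38.10). The virtual corner opposite S is at (61.10, -38.10). The tangent condition forces VL to be normal to KL and A1 meets HD tangentially, so VH is at right angles to HD, with radius 14.7, so the center V sits 14.7 in from both sides at V = (46.40, -23.40). That places the tangent points at L = (61.10, -23.40) on KL and H = (46.40, -38.10) on HD. Then |SH| = |H − S| = 60.04.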